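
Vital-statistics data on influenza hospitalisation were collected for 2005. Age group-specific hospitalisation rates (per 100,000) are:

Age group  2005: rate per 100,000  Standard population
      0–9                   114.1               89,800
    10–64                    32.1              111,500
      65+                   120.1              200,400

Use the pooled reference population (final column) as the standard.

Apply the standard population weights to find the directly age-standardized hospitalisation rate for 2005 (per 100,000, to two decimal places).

94.33

Standard total = 401,700; weights = 0.2235, 0.2776, 0.4989.
Standardized rate: 0.2235×114.1 + 0.2776×32.1 + 0.4989×120.1 = 94.3325 per 100,000.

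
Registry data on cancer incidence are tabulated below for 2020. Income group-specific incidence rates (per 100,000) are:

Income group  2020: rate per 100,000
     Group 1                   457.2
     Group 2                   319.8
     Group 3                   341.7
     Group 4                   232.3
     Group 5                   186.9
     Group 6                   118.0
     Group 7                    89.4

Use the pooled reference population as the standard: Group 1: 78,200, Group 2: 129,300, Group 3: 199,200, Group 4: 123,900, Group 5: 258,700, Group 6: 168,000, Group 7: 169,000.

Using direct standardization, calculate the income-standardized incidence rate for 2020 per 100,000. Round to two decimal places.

228.39

Standard total = 1,126,300; weights = 0.0694, 0.1148, 0.1769, 0.1100, 0.2297, 0.1492, 0.1500.
Standardized rate: 0.0694×457.2 + 0.1148×319.8 + 0.1769×341.7 + 0.1100×232.3 + 0.2297×186.9 + 0.1492×118.0 + 0.1500×89.4 = 228.3898 per 100,000.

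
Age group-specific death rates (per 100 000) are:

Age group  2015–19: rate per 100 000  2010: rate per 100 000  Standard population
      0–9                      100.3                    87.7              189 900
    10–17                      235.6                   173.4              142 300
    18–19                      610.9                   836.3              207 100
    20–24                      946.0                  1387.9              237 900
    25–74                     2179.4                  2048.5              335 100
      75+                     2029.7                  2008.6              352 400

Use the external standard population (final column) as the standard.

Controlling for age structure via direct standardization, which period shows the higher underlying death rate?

2010

Standard total = 1 464 700; weights = 0.1297, 0.0972, 0.1414, 0.1624, 0.2288, 0.2406.
2015–19: 0.1297×100.3 + 0.0972×235.6 + 0.1414×610.9 + 0.1624×946.0 + 0.2288×2179.4 + 0.2406×2029.7 = 1262.8708 per 100 000.
2010: 0.1297×87.7 + 0.0972×173.4 + 0.1414×836.3 + 0.1624×1387.9 + 0.2288×2048.5 + 0.2406×2008.6 = 1323.8146 per 100 000.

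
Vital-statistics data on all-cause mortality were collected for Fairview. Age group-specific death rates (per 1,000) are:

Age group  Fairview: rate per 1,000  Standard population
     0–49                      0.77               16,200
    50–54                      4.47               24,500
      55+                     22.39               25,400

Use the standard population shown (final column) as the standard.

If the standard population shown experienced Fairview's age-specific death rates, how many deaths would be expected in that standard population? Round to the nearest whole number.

Expected deaths = Σ (standard pop × age-specific rate ÷ 1,000)
= 16,200×0.77/1,000 + 24,500×4.47/1,000 + 25,400×22.39/1,000
= 12.47 + 109.52 + 568.71 = 690.70.

691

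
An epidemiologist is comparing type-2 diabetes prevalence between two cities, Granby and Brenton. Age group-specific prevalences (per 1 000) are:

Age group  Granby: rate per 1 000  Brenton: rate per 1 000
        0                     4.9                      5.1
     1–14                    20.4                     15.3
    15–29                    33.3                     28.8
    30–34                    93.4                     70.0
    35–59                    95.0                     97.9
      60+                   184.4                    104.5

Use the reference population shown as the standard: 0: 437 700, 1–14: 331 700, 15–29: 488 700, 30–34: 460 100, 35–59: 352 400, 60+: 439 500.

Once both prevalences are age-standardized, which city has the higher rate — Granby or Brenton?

Standard total = 2 510 100; weights = 0.1744, 0.1321, 0.1947, 0.1833, 0.1404, 0.1751.
Granby: 0.1744×4.9 + 0.1321×20.4 + 0.1947×33.3 + 0.1833×93.4 + 0.1404×95.0 + 0.1751×184.4 = 72.7781 per 1 000.
Brenton: 0.1744×5.1 + 0.1321×15.3 + 0.1947×28.8 + 0.1833×70.0 + 0.1404×97.9 + 0.1751×104.5 = 53.3909 per 1 000.

Granby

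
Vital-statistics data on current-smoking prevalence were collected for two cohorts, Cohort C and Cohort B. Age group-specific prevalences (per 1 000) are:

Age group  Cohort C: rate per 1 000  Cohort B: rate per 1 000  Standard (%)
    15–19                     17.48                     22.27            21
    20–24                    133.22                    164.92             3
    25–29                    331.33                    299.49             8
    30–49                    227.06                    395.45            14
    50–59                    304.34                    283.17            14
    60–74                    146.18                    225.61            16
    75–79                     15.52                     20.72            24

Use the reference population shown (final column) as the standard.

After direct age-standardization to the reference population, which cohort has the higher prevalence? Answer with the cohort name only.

Standard weights: 0.21, 0.03, 0.08, 0.14, 0.14, 0.16, 0.24.
Cohort C: 0.2100×17.48 + 0.0300×133.22 + 0.0800×331.33 + 0.1400×227.06 + 0.1400×304.34 + 0.1600×146.18 + 0.2400×15.52 = 135.6834 per 1 000.
Cohort B: 0.2100×22.27 + 0.0300×164.92 + 0.0800×299.49 + 0.1400×395.45 + 0.1400×283.17 + 0.1600×225.61 + 0.2400×20.72 = 169.6607 per 1 000.

Cohort B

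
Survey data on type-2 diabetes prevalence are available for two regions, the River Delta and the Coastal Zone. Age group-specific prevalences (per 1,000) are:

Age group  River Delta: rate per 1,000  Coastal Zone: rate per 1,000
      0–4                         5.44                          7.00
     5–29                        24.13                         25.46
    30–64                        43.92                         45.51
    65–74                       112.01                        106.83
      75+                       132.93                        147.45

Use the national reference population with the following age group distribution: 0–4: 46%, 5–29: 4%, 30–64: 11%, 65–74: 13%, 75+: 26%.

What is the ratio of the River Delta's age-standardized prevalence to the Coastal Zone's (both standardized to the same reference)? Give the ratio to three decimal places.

Standard weights: 0.46, 0.04, 0.11, 0.13, 0.26.
The River Delta: 0.4600×5.44 + 0.0400×24.13 + 0.1100×43.92 + 0.1300×112.01 + 0.2600×132.93 = 57.4219 per 1,000.
The Coastal Zone: 0.4600×7.00 + 0.0400×25.46 + 0.1100×45.51 + 0.1300×106.83 + 0.2600×147.45 = 61.4694 per 1,000.
Ratio = 57.4219 ÷ 61.4694 = 0.93415.

0.934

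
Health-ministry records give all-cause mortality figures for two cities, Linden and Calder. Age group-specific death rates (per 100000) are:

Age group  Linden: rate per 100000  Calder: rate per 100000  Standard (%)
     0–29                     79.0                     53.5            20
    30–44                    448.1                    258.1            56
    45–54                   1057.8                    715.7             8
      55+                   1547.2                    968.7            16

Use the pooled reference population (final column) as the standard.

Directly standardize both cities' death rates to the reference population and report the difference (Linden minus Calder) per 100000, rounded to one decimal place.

231.4

Standard weights: 0.20, 0.56, 0.08, 0.16.
Linden: 0.2000×79.0 + 0.5600×448.1 + 0.0800×1057.8 + 0.1600×1547.2 = 598.9120 per 100000.
Calder: 0.2000×53.5 + 0.5600×258.1 + 0.0800×715.7 + 0.1600×968.7 = 367.4840 per 100000.
Difference = 598.9120 − 367.4840 = 231.4280.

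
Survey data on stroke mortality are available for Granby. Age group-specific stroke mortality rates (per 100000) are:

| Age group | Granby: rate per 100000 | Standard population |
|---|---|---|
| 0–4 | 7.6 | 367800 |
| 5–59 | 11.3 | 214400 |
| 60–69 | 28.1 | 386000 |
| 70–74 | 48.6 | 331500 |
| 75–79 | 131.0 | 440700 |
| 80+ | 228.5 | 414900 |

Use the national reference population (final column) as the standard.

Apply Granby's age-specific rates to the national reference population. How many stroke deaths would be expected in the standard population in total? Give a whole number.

Expected stroke deaths = Σ (standard pop × age-specific rate ÷ 100000)
= 367800×7.6/100000 + 214400×11.3/100000 + 386000×28.1/100000 + 331500×48.6/100000 + 440700×131.0/100000 + 414900×228.5/100000
= 27.95 + 24.23 + 108.47 + 161.11 + 577.32 + 948.05 = 1847.12.

1847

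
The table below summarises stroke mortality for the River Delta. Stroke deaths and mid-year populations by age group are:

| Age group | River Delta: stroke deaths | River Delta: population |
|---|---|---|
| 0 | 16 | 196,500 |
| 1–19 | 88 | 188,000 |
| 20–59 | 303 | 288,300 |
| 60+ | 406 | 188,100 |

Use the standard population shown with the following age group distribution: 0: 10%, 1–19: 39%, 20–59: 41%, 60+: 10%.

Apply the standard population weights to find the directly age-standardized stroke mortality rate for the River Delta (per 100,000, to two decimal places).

Age-specific rates per 100,000 for the River Delta: 8.14, 46.81, 105.10, 215.84.
Standard weights: 0.10, 0.39, 0.41, 0.10.
Standardized rate: 0.1000×8.14 + 0.3900×46.81 + 0.4100×105.10 + 0.1000×215.84 = 83.7444 per 100,000.

83.74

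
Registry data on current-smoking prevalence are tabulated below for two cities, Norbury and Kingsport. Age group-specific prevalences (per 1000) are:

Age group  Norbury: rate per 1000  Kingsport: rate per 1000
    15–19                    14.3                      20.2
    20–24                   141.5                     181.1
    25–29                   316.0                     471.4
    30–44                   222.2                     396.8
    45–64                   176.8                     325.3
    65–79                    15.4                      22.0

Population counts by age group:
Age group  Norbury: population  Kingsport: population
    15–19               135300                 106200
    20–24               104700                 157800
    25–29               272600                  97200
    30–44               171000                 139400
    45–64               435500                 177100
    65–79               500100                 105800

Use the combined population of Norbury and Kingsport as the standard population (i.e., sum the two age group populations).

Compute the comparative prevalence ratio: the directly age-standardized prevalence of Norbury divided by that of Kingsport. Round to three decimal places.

Combined standard total = 2402700; weights = 0.1005, 0.1093, 0.1539, 0.1292, 0.2550, 0.2522.
Norbury: 0.1005×14.3 + 0.1093×141.5 + 0.1539×316.0 + 0.1292×222.2 + 0.2550×176.8 + 0.2522×15.4 = 143.1987 per 1000.
Kingsport: 0.1005×20.2 + 0.1093×181.1 + 0.1539×471.4 + 0.1292×396.8 + 0.2550×325.3 + 0.2522×22.0 = 234.1183 per 1000.
Ratio = 143.1987 ÷ 234.1183 = 0.61165.

0.612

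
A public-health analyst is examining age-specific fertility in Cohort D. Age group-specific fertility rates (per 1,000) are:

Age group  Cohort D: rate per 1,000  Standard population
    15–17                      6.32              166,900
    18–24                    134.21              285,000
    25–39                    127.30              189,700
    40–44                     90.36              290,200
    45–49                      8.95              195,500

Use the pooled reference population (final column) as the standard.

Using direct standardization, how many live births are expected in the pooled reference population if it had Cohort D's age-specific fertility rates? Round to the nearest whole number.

Expected live births = Σ (standard pop × age-specific rate ÷ 1,000)
= 166,900×6.32/1,000 + 285,000×134.21/1,000 + 189,700×127.30/1,000 + 290,200×90.36/1,000 + 195,500×8.95/1,000
= 1054.81 + 38249.85 + 24148.81 + 26222.47 + 1749.72 = 91425.67.

91426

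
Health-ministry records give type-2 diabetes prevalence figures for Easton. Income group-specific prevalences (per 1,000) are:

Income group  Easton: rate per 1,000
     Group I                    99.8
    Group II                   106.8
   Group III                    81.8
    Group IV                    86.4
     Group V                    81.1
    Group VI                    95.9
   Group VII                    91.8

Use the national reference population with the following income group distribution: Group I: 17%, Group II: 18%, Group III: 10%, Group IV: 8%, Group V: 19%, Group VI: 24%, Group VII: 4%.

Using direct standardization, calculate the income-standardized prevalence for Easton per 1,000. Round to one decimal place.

93.4

Standard weights: 0.17, 0.18, 0.10, 0.08, 0.19, 0.24, 0.04.
Standardized rate: 0.1700×99.8 + 0.1800×106.8 + 0.1000×81.8 + 0.0800×86.4 + 0.1900×81.1 + 0.2400×95.9 + 0.0400×91.8 = 93.3790 per 1,000.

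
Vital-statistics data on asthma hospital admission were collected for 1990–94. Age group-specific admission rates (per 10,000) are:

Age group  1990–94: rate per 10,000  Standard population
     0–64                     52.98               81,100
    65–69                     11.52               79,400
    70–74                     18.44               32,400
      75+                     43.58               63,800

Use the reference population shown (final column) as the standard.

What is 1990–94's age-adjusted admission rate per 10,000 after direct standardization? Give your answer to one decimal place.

Standard total = 256,700; weights = 0.3159, 0.3093, 0.1262, 0.2485.
Standardized rate: 0.3159×52.98 + 0.3093×11.52 + 0.1262×18.44 + 0.2485×43.58 = 33.4602 per 10,000.

33.5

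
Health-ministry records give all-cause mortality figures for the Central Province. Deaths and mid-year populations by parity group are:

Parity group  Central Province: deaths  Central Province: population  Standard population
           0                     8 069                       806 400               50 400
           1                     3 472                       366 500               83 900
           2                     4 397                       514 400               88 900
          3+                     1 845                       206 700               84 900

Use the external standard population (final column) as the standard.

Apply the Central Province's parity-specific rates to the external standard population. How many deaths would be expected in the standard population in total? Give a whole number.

Parity-specific rates per 100 000 for the Central Province: 1000.62, 947.34, 854.78, 892.60.
Expected deaths = Σ (standard pop × parity-specific rate ÷ 100 000)
= 50 400×1000.62/100 000 + 83 900×947.34/100 000 + 88 900×854.78/100 000 + 84 900×892.60/100 000
= 504.31 + 794.82 + 759.90 + 757.82 = 2816.85.

2817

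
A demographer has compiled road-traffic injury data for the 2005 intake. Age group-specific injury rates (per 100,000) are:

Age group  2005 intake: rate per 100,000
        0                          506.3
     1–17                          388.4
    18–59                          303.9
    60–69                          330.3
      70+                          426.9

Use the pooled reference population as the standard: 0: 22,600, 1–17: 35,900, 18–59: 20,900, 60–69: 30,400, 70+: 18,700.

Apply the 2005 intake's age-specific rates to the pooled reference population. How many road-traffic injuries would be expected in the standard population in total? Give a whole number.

Expected road-traffic injuries = Σ (standard pop × age-specific rate ÷ 100,000)
= 22,600×506.3/100,000 + 35,900×388.4/100,000 + 20,900×303.9/100,000 + 30,400×330.3/100,000 + 18,700×426.9/100,000
= 114.42 + 139.44 + 63.52 + 100.41 + 79.83 = 497.62.

498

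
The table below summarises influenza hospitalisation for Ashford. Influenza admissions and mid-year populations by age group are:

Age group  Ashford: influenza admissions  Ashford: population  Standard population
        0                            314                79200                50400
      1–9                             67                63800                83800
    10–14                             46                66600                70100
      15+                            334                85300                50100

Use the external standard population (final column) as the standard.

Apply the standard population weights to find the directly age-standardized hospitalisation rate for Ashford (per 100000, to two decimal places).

Age-specific rates per 100000 for Ashford: 396.46, 105.02, 69.07, 391.56.
Standard total = 254400; weights = 0.1981, 0.3294, 0.2756, 0.1969.
Standardized rate: 0.1981×396.46 + 0.3294×105.02 + 0.2756×69.07 + 0.1969×391.56 = 209.2806 per 100000.

209.28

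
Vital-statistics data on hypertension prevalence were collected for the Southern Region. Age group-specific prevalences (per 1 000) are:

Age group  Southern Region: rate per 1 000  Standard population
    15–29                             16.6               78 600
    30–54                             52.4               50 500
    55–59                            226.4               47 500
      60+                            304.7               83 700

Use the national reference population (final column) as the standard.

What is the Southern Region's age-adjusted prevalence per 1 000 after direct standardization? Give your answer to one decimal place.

154.5

Standard total = 260 300; weights = 0.3020, 0.1940, 0.1825, 0.3216.
Standardized rate: 0.3020×16.6 + 0.1940×52.4 + 0.1825×226.4 + 0.3216×304.7 = 154.4693 per 1 000.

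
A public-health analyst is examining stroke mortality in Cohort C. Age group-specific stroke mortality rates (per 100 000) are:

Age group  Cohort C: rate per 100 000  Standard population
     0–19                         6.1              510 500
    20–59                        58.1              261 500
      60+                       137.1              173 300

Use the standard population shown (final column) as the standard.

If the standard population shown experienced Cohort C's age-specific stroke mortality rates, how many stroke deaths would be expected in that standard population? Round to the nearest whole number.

421

Expected stroke deaths = Σ (standard pop × age-specific rate ÷ 100 000)
= 510 500×6.1/100 000 + 261 500×58.1/100 000 + 173 300×137.1/100 000
= 31.14 + 151.93 + 237.59 = 420.67.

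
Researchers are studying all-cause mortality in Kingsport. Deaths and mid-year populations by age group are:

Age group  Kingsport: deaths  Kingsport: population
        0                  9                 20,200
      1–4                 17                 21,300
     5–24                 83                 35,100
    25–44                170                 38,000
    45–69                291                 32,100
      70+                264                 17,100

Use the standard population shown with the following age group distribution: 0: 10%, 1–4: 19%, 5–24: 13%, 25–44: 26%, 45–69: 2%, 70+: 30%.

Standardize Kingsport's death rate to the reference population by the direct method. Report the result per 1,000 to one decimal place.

6.5

Age-specific rates per 1,000 for Kingsport: 0.446, 0.798, 2.365, 4.474, 9.065, 15.439.
Standard weights: 0.10, 0.19, 0.13, 0.26, 0.02, 0.30.
Standardized rate: 0.1000×0.446 + 0.1900×0.798 + 0.1300×2.365 + 0.2600×4.474 + 0.0200×9.065 + 0.3000×15.439 = 6.4797 per 1,000.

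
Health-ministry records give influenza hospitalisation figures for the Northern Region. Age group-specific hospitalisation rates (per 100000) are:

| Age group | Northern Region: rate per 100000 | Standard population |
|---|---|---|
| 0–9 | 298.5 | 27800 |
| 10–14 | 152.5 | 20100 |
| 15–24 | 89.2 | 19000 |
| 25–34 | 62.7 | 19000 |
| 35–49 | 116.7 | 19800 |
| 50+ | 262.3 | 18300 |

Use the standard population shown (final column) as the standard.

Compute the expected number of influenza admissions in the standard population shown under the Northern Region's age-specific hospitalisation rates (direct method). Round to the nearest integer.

Expected influenza admissions = Σ (standard pop × age-specific rate ÷ 100000)
= 27800×298.5/100000 + 20100×152.5/100000 + 19000×89.2/100000 + 19000×62.7/100000 + 19800×116.7/100000 + 18300×262.3/100000
= 82.98 + 30.65 + 16.95 + 11.91 + 23.11 + 48.00 = 213.60.

214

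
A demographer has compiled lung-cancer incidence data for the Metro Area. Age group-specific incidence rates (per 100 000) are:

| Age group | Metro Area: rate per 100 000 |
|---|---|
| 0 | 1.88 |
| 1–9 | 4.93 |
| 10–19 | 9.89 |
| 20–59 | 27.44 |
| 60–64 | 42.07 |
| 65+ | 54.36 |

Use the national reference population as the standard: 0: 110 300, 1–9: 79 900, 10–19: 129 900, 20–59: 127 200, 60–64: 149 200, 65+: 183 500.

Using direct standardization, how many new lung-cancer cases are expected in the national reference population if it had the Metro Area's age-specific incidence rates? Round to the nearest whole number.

216

Expected new lung-cancer cases = Σ (standard pop × age-specific rate ÷ 100 000)
= 110 300×1.88/100 000 + 79 900×4.93/100 000 + 129 900×9.89/100 000 + 127 200×27.44/100 000 + 149 200×42.07/100 000 + 183 500×54.36/100 000
= 2.07 + 3.94 + 12.85 + 34.90 + 62.77 + 99.75 = 216.28.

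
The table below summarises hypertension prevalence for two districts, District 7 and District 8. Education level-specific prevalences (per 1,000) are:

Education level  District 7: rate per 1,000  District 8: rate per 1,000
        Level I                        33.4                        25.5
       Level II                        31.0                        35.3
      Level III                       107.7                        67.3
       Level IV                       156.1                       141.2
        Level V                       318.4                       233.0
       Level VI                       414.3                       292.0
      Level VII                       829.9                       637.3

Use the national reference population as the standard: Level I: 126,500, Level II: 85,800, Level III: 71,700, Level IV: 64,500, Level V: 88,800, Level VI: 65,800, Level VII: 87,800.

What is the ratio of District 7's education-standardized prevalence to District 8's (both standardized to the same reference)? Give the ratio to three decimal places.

1.319

Standard total = 590,900; weights = 0.2141, 0.1452, 0.1213, 0.1092, 0.1503, 0.1114, 0.1486.
District 7: 0.2141×33.4 + 0.1452×31.0 + 0.1213×107.7 + 0.1092×156.1 + 0.1503×318.4 + 0.1114×414.3 + 0.1486×829.9 = 259.0549 per 1,000.
District 8: 0.2141×25.5 + 0.1452×35.3 + 0.1213×67.3 + 0.1092×141.2 + 0.1503×233.0 + 0.1114×292.0 + 0.1486×637.3 = 196.3890 per 1,000.
Ratio = 259.0549 ÷ 196.3890 = 1.31909.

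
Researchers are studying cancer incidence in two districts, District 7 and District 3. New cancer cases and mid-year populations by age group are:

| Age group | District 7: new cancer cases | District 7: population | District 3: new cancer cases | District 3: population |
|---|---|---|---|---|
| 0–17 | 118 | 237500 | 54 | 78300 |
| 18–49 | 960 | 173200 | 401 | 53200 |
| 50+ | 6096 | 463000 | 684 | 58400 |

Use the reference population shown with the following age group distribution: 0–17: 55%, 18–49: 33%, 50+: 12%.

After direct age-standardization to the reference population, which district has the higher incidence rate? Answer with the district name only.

District 3

Age-specific rates per 100000 for District 7: 49.68, 554.27, 1316.63.
For District 3: 68.97, 753.76, 1171.23.
Standard weights: 0.55, 0.33, 0.12.
District 7: 0.5500×49.68 + 0.3300×554.27 + 0.1200×1316.63 = 368.2319 per 100000.
District 3: 0.5500×68.97 + 0.3300×753.76 + 0.1200×1171.23 = 427.2196 per 100000.
The crude rates (821.11 vs 599.79) would put District 7 higher, but that reflects its age composition; once standardized to a common age structure, District 3 has the higher underlying rate.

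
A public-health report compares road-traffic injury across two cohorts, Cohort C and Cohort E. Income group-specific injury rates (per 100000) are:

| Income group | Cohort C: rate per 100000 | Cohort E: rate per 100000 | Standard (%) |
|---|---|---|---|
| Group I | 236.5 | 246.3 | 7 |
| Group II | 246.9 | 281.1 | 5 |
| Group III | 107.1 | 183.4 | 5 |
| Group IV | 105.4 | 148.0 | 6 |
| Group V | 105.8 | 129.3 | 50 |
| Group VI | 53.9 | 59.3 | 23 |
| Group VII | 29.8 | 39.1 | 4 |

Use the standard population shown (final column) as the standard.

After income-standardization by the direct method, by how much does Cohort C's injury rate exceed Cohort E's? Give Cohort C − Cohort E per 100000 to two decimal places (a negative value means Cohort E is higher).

Standard weights: 0.07, 0.05, 0.05, 0.06, 0.50, 0.23, 0.04.
Cohort C: 0.0700×236.5 + 0.0500×246.9 + 0.0500×107.1 + 0.0600×105.4 + 0.5000×105.8 + 0.2300×53.9 + 0.0400×29.8 = 107.0680 per 100000.
Cohort E: 0.0700×246.3 + 0.0500×281.1 + 0.0500×183.4 + 0.0600×148.0 + 0.5000×129.3 + 0.2300×59.3 + 0.0400×39.1 = 129.1990 per 100000.
Difference = 107.0680 − 129.1990 = -22.1310.

-22.13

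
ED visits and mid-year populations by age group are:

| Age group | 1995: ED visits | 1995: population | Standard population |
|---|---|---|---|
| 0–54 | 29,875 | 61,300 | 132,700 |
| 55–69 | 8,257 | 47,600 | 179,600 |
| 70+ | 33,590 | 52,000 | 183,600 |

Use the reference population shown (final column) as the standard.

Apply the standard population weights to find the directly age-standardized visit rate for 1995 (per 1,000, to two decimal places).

432.40

Age-specific rates per 1,000 for 1995: 487.357, 173.466, 645.962.
Standard total = 495,900; weights = 0.2676, 0.3622, 0.3702.
Standardized rate: 0.2676×487.357 + 0.3622×173.466 + 0.3702×645.962 = 432.3965 per 1,000.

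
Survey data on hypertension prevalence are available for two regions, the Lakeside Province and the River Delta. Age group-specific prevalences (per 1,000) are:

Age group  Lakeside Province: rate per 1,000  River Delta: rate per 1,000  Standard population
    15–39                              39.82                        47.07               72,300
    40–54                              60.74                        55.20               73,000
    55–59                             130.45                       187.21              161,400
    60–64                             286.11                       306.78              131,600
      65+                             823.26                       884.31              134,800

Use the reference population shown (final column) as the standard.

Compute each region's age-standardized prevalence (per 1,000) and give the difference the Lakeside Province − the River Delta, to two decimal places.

-35.30

Standard total = 573,100; weights = 0.1262, 0.1274, 0.2816, 0.2296, 0.2352.
The Lakeside Province: 0.1262×39.82 + 0.1274×60.74 + 0.2816×130.45 + 0.2296×286.11 + 0.2352×823.26 = 308.8382 per 1,000.
The River Delta: 0.1262×47.07 + 0.1274×55.20 + 0.2816×187.21 + 0.2296×306.78 + 0.2352×884.31 = 344.1384 per 1,000.
Difference = 308.8382 − 344.1384 = -35.3002.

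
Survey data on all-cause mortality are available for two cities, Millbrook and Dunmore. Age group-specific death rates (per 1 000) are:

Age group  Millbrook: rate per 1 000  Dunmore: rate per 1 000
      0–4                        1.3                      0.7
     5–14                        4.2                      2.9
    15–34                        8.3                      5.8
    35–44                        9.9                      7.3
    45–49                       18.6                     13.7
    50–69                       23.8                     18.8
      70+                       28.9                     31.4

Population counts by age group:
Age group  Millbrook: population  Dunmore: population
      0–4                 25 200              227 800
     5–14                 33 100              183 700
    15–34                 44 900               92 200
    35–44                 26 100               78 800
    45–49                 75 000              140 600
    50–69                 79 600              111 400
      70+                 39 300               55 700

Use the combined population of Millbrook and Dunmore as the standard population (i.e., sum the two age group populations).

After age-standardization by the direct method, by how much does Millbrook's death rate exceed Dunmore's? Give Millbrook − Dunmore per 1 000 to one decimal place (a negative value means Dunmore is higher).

2.3

Combined standard total = 1 213 400; weights = 0.2085, 0.1787, 0.1130, 0.0865, 0.1777, 0.1574, 0.0783.
Millbrook: 0.2085×1.3 + 0.1787×4.2 + 0.1130×8.3 + 0.0865×9.9 + 0.1777×18.6 + 0.1574×23.8 + 0.0783×28.9 = 12.1290 per 1 000.
Dunmore: 0.2085×0.7 + 0.1787×2.9 + 0.1130×5.8 + 0.0865×7.3 + 0.1777×13.7 + 0.1574×18.8 + 0.0783×31.4 = 9.8024 per 1 000.
Difference = 12.1290 − 9.8024 = 2.3266.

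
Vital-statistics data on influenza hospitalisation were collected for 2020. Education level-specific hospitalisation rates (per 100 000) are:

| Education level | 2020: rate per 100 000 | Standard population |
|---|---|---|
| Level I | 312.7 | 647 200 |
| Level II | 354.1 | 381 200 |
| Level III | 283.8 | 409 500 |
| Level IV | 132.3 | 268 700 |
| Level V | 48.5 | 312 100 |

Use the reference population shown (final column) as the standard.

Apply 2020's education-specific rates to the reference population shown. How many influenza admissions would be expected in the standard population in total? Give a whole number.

5043

Expected influenza admissions = Σ (standard pop × education-specific rate ÷ 100 000)
= 647 200×312.7/100 000 + 381 200×354.1/100 000 + 409 500×283.8/100 000 + 268 700×132.3/100 000 + 312 100×48.5/100 000
= 2023.79 + 1349.83 + 1162.16 + 355.49 + 151.37 = 5042.64.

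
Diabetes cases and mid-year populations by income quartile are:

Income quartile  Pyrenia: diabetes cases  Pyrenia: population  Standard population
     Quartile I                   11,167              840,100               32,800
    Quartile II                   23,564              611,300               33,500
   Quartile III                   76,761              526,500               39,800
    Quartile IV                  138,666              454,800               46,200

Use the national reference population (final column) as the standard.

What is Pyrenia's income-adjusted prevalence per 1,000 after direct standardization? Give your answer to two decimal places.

Income-specific rates per 1,000 for Pyrenia: 13.292, 38.547, 145.795, 304.894.
Standard total = 152,300; weights = 0.2154, 0.2200, 0.2613, 0.3033.
Standardized rate: 0.2154×13.292 + 0.2200×38.547 + 0.2613×145.795 + 0.3033×304.894 = 141.9310 per 1,000.

141.93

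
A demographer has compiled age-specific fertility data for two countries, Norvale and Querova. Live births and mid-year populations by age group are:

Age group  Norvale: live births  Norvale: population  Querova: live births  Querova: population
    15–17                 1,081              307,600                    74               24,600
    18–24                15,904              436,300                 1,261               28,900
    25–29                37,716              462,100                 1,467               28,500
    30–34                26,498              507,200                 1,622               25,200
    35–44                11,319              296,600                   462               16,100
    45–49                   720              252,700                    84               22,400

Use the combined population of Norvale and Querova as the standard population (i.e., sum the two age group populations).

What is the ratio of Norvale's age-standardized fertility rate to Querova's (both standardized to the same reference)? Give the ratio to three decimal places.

Age-specific rates per 1,000 for Norvale: 3.514, 36.452, 81.619, 52.244, 38.163, 2.849.
For Querova: 3.008, 43.633, 51.474, 64.365, 28.696, 3.750.
Combined standard total = 2,408,200; weights = 0.1379, 0.1932, 0.2037, 0.2211, 0.1298, 0.1142.
Norvale: 0.1379×3.514 + 0.1932×36.452 + 0.2037×81.619 + 0.2211×52.244 + 0.1298×38.163 + 0.1142×2.849 = 40.9845 per 1,000.
Querova: 0.1379×3.008 + 0.1932×43.633 + 0.2037×51.474 + 0.2211×64.365 + 0.1298×28.696 + 0.1142×3.750 = 37.7141 per 1,000.
Ratio = 40.9845 ÷ 37.7141 = 1.08671.

1.087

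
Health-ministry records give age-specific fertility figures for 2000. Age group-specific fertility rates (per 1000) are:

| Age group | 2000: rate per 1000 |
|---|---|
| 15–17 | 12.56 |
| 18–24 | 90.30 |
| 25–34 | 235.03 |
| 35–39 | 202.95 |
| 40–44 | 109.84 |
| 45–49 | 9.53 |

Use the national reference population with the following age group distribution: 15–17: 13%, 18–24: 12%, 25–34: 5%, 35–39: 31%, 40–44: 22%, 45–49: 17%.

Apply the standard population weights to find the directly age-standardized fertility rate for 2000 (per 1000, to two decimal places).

112.92

Standard weights: 0.13, 0.12, 0.05, 0.31, 0.22, 0.17.
Standardized rate: 0.1300×12.56 + 0.1200×90.30 + 0.0500×235.03 + 0.3100×202.95 + 0.2200×109.84 + 0.1700×9.53 = 112.9197 per 1000.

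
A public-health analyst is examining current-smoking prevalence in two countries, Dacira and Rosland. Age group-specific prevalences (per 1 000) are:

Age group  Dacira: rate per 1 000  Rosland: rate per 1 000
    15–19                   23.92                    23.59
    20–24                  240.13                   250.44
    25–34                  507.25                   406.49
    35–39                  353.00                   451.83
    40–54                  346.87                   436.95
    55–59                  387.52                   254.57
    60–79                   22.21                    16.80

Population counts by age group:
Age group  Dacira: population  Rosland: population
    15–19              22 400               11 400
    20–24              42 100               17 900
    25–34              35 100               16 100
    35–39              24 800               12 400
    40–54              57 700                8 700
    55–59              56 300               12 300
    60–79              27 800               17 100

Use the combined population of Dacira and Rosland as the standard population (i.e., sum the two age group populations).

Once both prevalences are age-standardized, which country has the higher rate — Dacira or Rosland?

Dacira

Combined standard total = 362 100; weights = 0.0933, 0.1657, 0.1414, 0.1027, 0.1834, 0.1895, 0.1240.
Dacira: 0.0933×23.92 + 0.1657×240.13 + 0.1414×507.25 + 0.1027×353.00 + 0.1834×346.87 + 0.1895×387.52 + 0.1240×22.21 = 289.7884 per 1 000.
Rosland: 0.0933×23.59 + 0.1657×250.44 + 0.1414×406.49 + 0.1027×451.83 + 0.1834×436.95 + 0.1895×254.57 + 0.1240×16.80 = 278.0321 per 1 000.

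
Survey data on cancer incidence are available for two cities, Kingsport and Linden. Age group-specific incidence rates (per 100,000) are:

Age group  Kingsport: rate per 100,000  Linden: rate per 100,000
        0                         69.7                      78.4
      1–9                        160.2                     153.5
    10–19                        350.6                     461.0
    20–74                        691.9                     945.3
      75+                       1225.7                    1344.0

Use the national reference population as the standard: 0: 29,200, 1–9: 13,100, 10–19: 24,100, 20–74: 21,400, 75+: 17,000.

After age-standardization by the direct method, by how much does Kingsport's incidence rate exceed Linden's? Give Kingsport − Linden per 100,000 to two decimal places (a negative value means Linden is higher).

-97.91

Standard total = 104,800; weights = 0.2786, 0.1250, 0.2300, 0.2042, 0.1622.
Kingsport: 0.2786×69.7 + 0.1250×160.2 + 0.2300×350.6 + 0.2042×691.9 + 0.1622×1225.7 = 460.1802 per 100,000.
Linden: 0.2786×78.4 + 0.1250×153.5 + 0.2300×461.0 + 0.2042×945.3 + 0.1622×1344.0 = 558.0883 per 100,000.
Difference = 460.1802 − 558.0883 = -97.9081.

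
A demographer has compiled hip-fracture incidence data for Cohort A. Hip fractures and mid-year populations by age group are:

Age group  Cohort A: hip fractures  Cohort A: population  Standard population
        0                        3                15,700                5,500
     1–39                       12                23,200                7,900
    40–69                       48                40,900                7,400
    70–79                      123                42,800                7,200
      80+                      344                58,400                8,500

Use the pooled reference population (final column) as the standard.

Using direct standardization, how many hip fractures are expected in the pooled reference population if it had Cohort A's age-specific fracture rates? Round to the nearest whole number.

85

Age-specific rates per 100,000 for Cohort A: 19.11, 51.72, 117.36, 287.38, 589.04.
Expected hip fractures = Σ (standard pop × age-specific rate ÷ 100,000)
= 5,500×19.11/100,000 + 7,900×51.72/100,000 + 7,400×117.36/100,000 + 7,200×287.38/100,000 + 8,500×589.04/100,000
= 1.05 + 4.09 + 8.68 + 20.69 + 50.07 = 84.58.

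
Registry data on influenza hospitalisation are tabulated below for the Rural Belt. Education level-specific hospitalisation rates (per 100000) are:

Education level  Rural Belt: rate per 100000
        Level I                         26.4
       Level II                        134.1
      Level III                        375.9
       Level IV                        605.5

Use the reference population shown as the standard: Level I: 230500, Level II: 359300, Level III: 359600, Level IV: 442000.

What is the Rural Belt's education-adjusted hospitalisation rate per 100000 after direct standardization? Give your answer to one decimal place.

Standard total = 1391400; weights = 0.1657, 0.2582, 0.2584, 0.3177.
Standardized rate: 0.1657×26.4 + 0.2582×134.1 + 0.2584×375.9 + 0.3177×605.5 = 328.4979 per 100000.

328.5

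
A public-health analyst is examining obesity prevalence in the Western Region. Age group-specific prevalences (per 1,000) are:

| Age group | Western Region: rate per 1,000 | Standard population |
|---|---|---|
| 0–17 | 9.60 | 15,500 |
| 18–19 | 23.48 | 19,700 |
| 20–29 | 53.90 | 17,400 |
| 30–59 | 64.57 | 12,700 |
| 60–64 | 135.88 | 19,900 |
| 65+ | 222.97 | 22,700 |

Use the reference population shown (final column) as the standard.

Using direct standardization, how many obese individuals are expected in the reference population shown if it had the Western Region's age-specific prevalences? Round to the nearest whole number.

Expected obese individuals = Σ (standard pop × age-specific rate ÷ 1,000)
= 15,500×9.60/1,000 + 19,700×23.48/1,000 + 17,400×53.90/1,000 + 12,700×64.57/1,000 + 19,900×135.88/1,000 + 22,700×222.97/1,000
= 148.80 + 462.56 + 937.86 + 820.04 + 2704.01 + 5061.42 = 10134.69.

10135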